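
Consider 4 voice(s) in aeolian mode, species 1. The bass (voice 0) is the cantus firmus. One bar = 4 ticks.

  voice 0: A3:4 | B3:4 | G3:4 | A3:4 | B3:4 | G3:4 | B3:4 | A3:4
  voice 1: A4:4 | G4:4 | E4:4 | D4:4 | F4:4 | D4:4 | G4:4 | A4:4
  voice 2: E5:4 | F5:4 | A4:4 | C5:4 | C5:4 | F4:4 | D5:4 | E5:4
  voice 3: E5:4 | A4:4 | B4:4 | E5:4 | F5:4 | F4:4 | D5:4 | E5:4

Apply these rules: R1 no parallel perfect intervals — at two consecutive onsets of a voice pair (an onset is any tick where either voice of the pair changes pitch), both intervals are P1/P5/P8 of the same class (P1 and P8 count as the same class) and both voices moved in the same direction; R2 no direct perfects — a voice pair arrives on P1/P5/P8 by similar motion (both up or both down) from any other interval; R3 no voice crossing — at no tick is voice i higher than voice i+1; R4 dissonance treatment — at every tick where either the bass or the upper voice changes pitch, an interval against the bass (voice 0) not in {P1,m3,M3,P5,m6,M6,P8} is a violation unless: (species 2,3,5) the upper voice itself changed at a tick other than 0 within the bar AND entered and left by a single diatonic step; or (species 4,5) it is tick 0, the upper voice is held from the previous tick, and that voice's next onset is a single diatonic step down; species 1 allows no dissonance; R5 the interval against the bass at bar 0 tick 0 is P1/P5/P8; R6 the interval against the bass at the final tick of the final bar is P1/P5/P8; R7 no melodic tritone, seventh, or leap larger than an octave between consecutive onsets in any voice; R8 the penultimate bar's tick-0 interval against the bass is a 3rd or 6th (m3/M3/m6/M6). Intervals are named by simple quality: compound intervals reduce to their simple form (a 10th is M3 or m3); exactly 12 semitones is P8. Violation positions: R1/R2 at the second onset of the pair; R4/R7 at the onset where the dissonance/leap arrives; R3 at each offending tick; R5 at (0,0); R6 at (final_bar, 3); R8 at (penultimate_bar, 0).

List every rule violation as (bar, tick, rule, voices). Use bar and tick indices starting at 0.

(1, 0, R3, (2, 3))
(1, 0, R4, (0, 2))
(1, 0, R4, (0, 3))
(1, 1, R3, (2, 3))
(1, 2, R3, (2, 3))
(1, 3, R3, (2, 3))
(2, 0, R4, (0, 2))
(3, 0, R2, (0, 3))
(3, 0, R4, (0, 1))
(4, 0, R2, (1, 3))
(4, 0, R4, (0, 1))
(4, 0, R4, (0, 2))
(4, 0, R4, (0, 3))
(5, 0, R2, (0, 1))
(5, 0, R2, (2, 3))
(5, 0, R4, (0, 2))
(5, 0, R4, (0, 3))
(6, 0, R1, (2, 3))
(6, 0, R2, (1, 2))
(6, 0, R2, (1, 3))
(7, 0, R1, (1, 2))
(7, 0, R1, (1, 3))
(7, 0, R1, (2, 3))

bar 0: v0=A3 v1=A4 v2=E5 v3=E5 downbeat P5
bar 1: v0=B3 v1=G4 v2=F5 v3=A4 downbeat m7
bar 2: v0=G3 v1=E4 v2=A4 v3=B4 downbeat M3
bar 3: v0=A3 v1=D4 v2=C5 v3=E5 downbeat P5
bar 4: v0=B3 v1=F4 v2=C5 v3=F5 downbeat TT
bar 5: v0=G3 v1=D4 v2=F4 v3=F4 downbeat m7
bar 6: v0=B3 v1=G4 v2=D5 v3=D5 downbeat m3
bar 7: v0=A3 v1=A4 v2=E5 v3=E5 downbeat P5
  -> R3 @ bar 1 tick 0 v(2, 3): F5 above A4
  -> R4 @ bar 1 tick 0 v(0, 2): B3/F5 TT untreated
  -> R4 @ bar 1 tick 0 v(0, 3): B3/A4 m7 untreated
  -> R3 @ bar 1 tick 1 v(2, 3): F5 above A4
  -> R3 @ bar 1 tick 2 v(2, 3): F5 above A4
  -> R3 @ bar 1 tick 3 v(2, 3): F5 above A4
  -> R4 @ bar 2 tick 0 v(0, 2): G3/A4 M2 untreated
  -> R2 @ bar 3 tick 0 v(0, 3): G3/B4 M3 -> A3/E5 P5 similar
  -> R4 @ bar 3 tick 0 v(0, 1): A3/D4 P4 untreated
  -> R2 @ bar 4 tick 0 v(1, 3): D4/E5 M2 -> F4/F5 P8 similar
  -> R4 @ bar 4 tick 0 v(0, 1): B3/F4 TT untreated
  -> R4 @ bar 4 tick 0 v(0, 2): B3/C5 m2 untreated
  -> R4 @ bar 4 tick 0 v(0, 3): B3/F5 TT untreated
  -> R2 @ bar 5 tick 0 v(0, 1): B3/F4 TT -> G3/D4 P5 similar
  -> R2 @ bar 5 tick 0 v(2, 3): C5/F5 P4 -> F4/F4 P1 similar
  -> R4 @ bar 5 tick 0 v(0, 2): G3/F4 m7 untreated
  -> R4 @ bar 5 tick 0 v(0, 3): G3/F4 m7 untreated
  -> R1 @ bar 6 tick 0 v(2, 3): F4/F4 P1 -> D5/D5 P1 similar
  -> R2 @ bar 6 tick 0 v(1, 2): D4/F4 m3 -> G4/D5 P5 similar
  -> R2 @ bar 6 tick 0 v(1, 3): D4/F4 m3 -> G4/D5 P5 similar
  -> R1 @ bar 7 tick 0 v(1, 2): G4/D5 P5 -> A4/E5 P5 similar
  -> R1 @ bar 7 tick 0 v(1, 3): G4/D5 P5 -> A4/E5 P5 similar
  -> R1 @ bar 7 tick 0 v(2, 3): D5/D5 P1 -> E5/E5 P1 similar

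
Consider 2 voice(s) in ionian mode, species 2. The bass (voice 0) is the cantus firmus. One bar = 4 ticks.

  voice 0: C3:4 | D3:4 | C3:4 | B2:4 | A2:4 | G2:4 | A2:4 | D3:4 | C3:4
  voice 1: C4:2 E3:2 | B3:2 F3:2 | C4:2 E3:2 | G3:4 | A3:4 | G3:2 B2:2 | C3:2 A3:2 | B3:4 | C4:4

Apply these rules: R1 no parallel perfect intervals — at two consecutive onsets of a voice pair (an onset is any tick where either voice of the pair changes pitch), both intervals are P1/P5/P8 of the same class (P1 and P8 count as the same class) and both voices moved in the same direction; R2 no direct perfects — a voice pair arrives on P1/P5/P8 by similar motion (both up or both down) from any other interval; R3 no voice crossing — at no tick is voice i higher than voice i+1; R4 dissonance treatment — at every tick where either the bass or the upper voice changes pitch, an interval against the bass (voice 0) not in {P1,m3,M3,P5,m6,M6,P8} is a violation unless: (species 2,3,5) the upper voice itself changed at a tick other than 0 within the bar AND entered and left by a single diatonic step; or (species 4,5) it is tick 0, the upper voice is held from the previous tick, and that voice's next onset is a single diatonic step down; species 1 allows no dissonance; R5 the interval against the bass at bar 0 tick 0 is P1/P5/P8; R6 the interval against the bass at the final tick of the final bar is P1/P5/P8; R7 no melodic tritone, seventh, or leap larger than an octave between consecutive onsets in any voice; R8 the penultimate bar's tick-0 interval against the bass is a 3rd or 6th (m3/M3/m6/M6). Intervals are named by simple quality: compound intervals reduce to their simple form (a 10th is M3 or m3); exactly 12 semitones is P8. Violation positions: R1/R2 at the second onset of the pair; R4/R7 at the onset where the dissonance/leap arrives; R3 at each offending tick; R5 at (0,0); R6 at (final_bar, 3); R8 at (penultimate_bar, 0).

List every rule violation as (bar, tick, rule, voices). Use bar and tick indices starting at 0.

bar 0: v0=C3 v1=C4 downbeat P8
bar 1: v0=D3 v1=B3 downbeat M6
bar 2: v0=C3 v1=C4 downbeat P8
bar 3: v0=B2 v1=G3 downbeat m6
bar 4: v0=A2 v1=A3 downbeat P8
bar 5: v0=G2 v1=G3 downbeat P8
bar 6: v0=A2 v1=C3 downbeat m3
bar 7: v0=D3 v1=B3 downbeat M6
bar 8: v0=C3 v1=C4 downbeat P8
  -> R7 @ bar 1 tick 2 v(1,): B3->F3 leap 6st
  -> R1 @ bar 5 tick 0 v(0, 1): A2/A3 P8 -> G2/G3 P8 similar

(1, 2, R7, (1,))
(5, 0, R1, (0, 1))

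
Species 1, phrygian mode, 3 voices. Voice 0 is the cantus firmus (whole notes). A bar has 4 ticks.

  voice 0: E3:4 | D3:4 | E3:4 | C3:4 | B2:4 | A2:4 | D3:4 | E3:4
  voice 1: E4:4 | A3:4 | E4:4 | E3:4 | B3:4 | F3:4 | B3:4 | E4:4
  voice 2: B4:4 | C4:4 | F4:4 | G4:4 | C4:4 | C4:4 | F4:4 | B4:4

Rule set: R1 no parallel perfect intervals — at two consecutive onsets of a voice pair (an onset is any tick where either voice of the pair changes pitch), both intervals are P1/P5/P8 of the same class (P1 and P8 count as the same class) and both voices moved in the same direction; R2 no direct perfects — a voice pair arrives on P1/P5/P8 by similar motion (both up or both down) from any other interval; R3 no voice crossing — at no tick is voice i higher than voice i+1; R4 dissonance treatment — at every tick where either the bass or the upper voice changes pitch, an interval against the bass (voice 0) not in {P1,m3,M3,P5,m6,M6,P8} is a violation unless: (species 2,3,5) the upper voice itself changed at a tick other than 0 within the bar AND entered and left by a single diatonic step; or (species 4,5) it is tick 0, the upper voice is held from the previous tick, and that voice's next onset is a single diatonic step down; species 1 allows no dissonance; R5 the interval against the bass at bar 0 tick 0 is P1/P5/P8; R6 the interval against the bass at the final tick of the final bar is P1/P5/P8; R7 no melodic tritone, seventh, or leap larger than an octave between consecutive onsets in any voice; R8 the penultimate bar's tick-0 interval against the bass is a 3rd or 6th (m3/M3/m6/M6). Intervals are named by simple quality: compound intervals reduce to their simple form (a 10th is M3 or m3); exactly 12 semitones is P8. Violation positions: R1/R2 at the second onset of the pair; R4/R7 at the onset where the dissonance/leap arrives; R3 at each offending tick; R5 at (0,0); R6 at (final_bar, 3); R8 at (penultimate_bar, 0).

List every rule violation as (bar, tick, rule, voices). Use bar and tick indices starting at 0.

bar 0: v0=E3 v1=E4 v2=B4 downbeat P5
bar 1: v0=D3 v1=A3 v2=C4 downbeat m7
bar 2: v0=E3 v1=E4 v2=F4 downbeat m2
bar 3: v0=C3 v1=E3 v2=G4 downbeat P5
bar 4: v0=B2 v1=B3 v2=C4 downbeat m2
bar 5: v0=A2 v1=F3 v2=C4 downbeat m3
bar 6: v0=D3 v1=B3 v2=F4 downbeat m3
bar 7: v0=E3 v1=E4 v2=B4 downbeat P5
  -> R2 @ bar 1 tick 0 v(0, 1): E3/E4 P8 -> D3/A3 P5 similar
  -> R4 @ bar 1 tick 0 v(0, 2): D3/C4 m7 untreated
  -> R7 @ bar 1 tick 0 v(2,): B4->C4 leap 11st
  -> R2 @ bar 2 tick 0 v(0, 1): D3/A3 P5 -> E3/E4 P8 similar
  -> R4 @ bar 2 tick 0 v(0, 2): E3/F4 m2 untreated
  -> R4 @ bar 4 tick 0 v(0, 2): B2/C4 m2 untreated
  -> R7 @ bar 5 tick 0 v(1,): B3->F3 leap 6st
  -> R7 @ bar 6 tick 0 v(1,): F3->B3 leap 6st
  -> R2 @ bar 7 tick 0 v(0, 1): D3/B3 M6 -> E3/E4 P8 similar
  -> R2 @ bar 7 tick 0 v(0, 2): D3/F4 m3 -> E3/B4 P5 similar
  -> R2 @ bar 7 tick 0 v(1, 2): B3/F4 TT -> E4/B4 P5 similar
  -> R7 @ bar 7 tick 0 v(2,): F4->B4 leap 6st

(1, 0, R2, (0, 1))
(1, 0, R4, (0, 2))
(1, 0, R7, (2,))
(2, 0, R2, (0, 1))
(2, 0, R4, (0, 2))
(4, 0, R4, (0, 2))
(5, 0, R7, (1,))
(6, 0, R7, (1,))
(7, 0, R2, (0, 1))
(7, 0, R2, (0, 2))
(7, 0, R2, (1, 2))
(7, 0, R7, (2,))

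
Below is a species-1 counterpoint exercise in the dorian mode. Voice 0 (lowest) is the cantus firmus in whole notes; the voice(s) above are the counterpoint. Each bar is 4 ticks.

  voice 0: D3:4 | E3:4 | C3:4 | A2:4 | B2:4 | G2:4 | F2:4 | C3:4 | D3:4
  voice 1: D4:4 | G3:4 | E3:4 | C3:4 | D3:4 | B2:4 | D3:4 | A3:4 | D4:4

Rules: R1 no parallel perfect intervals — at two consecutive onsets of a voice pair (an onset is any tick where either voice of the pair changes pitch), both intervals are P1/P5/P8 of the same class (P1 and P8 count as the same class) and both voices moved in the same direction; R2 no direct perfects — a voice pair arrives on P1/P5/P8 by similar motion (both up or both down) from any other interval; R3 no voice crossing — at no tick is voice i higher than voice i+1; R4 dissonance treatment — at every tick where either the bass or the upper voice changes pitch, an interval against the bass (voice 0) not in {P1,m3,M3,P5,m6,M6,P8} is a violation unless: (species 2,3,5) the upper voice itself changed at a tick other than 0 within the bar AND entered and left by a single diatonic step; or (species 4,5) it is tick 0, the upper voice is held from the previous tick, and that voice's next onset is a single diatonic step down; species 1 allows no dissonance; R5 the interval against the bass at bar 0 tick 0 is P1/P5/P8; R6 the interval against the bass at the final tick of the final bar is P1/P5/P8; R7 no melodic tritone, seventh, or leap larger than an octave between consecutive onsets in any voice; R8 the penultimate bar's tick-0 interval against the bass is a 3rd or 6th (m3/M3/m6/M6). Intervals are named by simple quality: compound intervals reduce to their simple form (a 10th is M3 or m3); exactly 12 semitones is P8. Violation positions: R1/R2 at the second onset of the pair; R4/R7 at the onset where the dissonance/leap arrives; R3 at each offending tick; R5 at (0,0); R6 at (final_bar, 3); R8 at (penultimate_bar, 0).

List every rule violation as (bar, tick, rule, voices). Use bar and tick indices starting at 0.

(8, 0, R2, (0, 1))

bar 0: v0=D3 v1=D4 downbeat P8
bar 1: v0=E3 v1=G3 downbeat m3
bar 2: v0=C3 v1=E3 downbeat M3
bar 3: v0=A2 v1=C3 downbeat m3
bar 4: v0=B2 v1=D3 downbeat m3
bar 5: v0=G2 v1=B2 downbeat M3
bar 6: v0=F2 v1=D3 downbeat M6
bar 7: v0=C3 v1=A3 downbeat M6
bar 8: v0=D3 v1=D4 downbeat P8
  -> R2 @ bar 8 tick 0 v(0, 1): C3/A3 M6 -> D3/D4 P8 similar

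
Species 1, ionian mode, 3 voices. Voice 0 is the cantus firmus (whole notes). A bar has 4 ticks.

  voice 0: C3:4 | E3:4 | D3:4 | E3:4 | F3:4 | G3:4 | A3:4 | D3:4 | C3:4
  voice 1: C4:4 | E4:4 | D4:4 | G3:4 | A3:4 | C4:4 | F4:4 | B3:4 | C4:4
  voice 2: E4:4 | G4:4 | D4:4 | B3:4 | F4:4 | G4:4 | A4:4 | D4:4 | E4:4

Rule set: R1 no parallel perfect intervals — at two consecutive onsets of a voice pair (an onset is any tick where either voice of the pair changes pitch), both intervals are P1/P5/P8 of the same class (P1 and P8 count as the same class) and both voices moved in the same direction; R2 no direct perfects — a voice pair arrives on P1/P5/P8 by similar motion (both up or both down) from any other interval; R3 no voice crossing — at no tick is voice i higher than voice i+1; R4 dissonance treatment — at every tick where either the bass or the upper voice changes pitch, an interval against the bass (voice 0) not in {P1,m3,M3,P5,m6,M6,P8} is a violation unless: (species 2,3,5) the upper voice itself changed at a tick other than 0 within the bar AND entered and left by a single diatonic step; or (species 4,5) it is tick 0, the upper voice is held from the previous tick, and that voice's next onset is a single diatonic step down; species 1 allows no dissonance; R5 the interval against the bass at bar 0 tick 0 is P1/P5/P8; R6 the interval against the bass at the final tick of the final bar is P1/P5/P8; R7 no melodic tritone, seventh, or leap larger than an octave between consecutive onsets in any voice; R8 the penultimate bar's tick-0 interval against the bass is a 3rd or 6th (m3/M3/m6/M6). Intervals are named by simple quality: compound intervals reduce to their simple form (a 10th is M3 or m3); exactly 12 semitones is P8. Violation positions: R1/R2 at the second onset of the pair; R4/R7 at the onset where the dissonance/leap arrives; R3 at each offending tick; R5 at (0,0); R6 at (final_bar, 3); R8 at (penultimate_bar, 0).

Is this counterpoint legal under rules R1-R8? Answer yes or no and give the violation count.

bar 0: v0=C3 v1=C4 v2=E4 (M3)
bar 1: v0=E3 v1=E4 v2=G4 (m3)
bar 2: v0=D3 v1=D4 v2=D4 (P8)
bar 3: v0=E3 v1=G3 v2=B3 (P5)
bar 4: v0=F3 v1=A3 v2=F4 (P8)
bar 5: v0=G3 v1=C4 v2=G4 (P8)
bar 6: v0=A3 v1=F4 v2=A4 (P8)
bar 7: v0=D3 v1=B3 v2=D4 (P8)
bar 8: v0=C3 v1=C4 v2=E4 (M3)
  R5 @ bar0.0: opens on M3
  R1 @ bar1.0: C3/C4 P8 -> E3/E4 P8 similar
  R1 @ bar2.0: E3/E4 P8 -> D3/D4 P8 similar
  R2 @ bar2.0: E3/G4 m3 -> D3/D4 P8 similar
  R2 @ bar2.0: E4/G4 m3 -> D4/D4 P1 similar
  R2 @ bar4.0: E3/B3 P5 -> F3/F4 P8 similar
  R7 @ bar4.0: B3->F4 leap 6st
  R1 @ bar5.0: F3/F4 P8 -> G3/G4 P8 similar
  R2 @ bar5.0: A3/F4 m6 -> C4/G4 P5 similar
  R4 @ bar5.0: G3/C4 P4 untreated
  R1 @ bar6.0: G3/G4 P8 -> A3/A4 P8 similar
  R1 @ bar7.0: A3/A4 P8 -> D3/D4 P8 similar
  R7 @ bar7.0: F4->B3 leap 6st
  R8 @ bar7.0: penult P8 not 3rd/6th
  R6 @ bar8.3: closes on M3

No (15 violations)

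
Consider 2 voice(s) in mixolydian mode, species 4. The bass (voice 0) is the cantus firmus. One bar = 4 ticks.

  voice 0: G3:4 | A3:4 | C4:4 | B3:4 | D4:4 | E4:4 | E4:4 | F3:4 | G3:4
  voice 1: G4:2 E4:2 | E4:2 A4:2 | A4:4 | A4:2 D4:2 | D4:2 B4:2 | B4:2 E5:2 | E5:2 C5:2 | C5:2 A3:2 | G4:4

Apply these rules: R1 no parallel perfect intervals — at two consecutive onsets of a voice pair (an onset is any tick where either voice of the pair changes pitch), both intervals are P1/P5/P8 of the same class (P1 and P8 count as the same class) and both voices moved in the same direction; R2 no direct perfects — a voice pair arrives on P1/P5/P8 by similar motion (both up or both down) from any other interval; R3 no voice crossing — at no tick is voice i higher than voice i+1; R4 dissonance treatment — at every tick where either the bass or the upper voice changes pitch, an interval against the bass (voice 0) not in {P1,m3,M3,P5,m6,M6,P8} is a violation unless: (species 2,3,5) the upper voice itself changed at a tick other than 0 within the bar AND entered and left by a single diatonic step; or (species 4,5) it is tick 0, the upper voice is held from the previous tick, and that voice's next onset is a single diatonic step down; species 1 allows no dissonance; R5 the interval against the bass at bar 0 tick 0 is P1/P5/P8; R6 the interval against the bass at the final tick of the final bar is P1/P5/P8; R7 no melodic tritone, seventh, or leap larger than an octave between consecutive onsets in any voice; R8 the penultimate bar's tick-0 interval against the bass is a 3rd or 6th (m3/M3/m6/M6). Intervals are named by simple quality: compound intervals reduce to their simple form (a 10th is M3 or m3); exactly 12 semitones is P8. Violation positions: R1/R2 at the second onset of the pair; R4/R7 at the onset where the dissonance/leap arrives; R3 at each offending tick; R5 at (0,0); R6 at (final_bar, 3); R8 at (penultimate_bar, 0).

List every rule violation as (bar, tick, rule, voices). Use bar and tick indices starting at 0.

(3, 0, R4, (0, 1))
(7, 0, R7, (0,))
(7, 0, R8, (0, 1))
(7, 2, R7, (1,))
(8, 0, R2, (0, 1))
(8, 0, R7, (1,))

bar 0: v0=G3 v1=G4 downbeat P8
bar 1: v0=A3 v1=E4 downbeat P5
bar 2: v0=C4 v1=A4 downbeat M6
bar 3: v0=B3 v1=A4 downbeat m7
bar 4: v0=D4 v1=D4 downbeat P1
bar 5: v0=E4 v1=B4 downbeat P5
bar 6: v0=E4 v1=E5 downbeat P8
bar 7: v0=F3 v1=C5 downbeat P5
bar 8: v0=G3 v1=G4 downbeat P8
  -> R4 @ bar 3 tick 0 v(0, 1): B3/A4 m7 untreated
  -> R7 @ bar 7 tick 0 v(0,): E4->F3 leap 11st
  -> R8 @ bar 7 tick 0 v(0, 1): penult P5 not 3rd/6th
  -> R7 @ bar 7 tick 2 v(1,): C5->A3 leap 15st
  -> R2 @ bar 8 tick 0 v(0, 1): F3/A3 M3 -> G3/G4 P8 similar
  -> R7 @ bar 8 tick 0 v(1,): A3->G4 leap 10st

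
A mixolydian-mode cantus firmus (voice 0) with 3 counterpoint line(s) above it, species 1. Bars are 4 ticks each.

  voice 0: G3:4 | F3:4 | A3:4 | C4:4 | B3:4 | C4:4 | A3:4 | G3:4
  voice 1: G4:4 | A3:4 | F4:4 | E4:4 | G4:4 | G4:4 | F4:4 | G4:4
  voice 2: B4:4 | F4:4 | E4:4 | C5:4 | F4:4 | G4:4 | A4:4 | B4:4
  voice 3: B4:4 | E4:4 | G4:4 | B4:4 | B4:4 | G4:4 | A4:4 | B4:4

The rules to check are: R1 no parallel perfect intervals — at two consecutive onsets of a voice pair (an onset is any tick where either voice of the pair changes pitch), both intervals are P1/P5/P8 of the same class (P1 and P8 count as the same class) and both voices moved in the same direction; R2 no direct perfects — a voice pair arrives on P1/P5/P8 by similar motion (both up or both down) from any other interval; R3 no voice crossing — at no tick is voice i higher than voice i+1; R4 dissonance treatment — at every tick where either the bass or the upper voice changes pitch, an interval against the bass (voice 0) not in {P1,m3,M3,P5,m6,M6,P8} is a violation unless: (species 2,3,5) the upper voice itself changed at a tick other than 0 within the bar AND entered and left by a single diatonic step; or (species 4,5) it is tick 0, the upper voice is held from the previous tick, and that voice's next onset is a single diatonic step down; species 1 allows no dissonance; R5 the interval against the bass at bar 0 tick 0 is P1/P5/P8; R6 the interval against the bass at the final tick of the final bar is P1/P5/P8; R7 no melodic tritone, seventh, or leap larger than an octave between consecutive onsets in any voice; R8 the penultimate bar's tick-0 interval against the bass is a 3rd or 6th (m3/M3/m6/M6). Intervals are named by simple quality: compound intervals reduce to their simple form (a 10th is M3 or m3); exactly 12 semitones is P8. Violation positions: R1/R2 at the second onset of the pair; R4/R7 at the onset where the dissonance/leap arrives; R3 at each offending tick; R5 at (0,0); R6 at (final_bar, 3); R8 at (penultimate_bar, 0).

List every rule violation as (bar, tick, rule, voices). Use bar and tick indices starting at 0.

(0, 0, R5, (0, 2))
(0, 0, R5, (0, 3))
(1, 0, R2, (0, 2))
(1, 0, R2, (1, 3))
(1, 0, R3, (2, 3))
(1, 0, R4, (0, 3))
(1, 0, R7, (1,))
(1, 0, R7, (2,))
(1, 1, R3, (2, 3))
(1, 2, R3, (2, 3))
(1, 3, R3, (2, 3))
(2, 0, R3, (1, 2))
(2, 0, R4, (0, 3))
(2, 1, R3, (1, 2))
(2, 2, R3, (1, 2))
(2, 3, R3, (1, 2))
(3, 0, R2, (0, 2))
(3, 0, R3, (2, 3))
(3, 0, R4, (0, 3))
(3, 1, R3, (2, 3))
(3, 2, R3, (2, 3))
(3, 3, R3, (2, 3))
(4, 0, R3, (1, 2))
(4, 0, R4, (0, 2))
(4, 1, R3, (1, 2))
(4, 2, R3, (1, 2))
(4, 3, R3, (1, 2))
(5, 0, R2, (0, 2))
(6, 0, R1, (2, 3))
(6, 0, R8, (0, 2))
(6, 0, R8, (0, 3))
(7, 0, R1, (2, 3))
(7, 3, R6, (0, 2))
(7, 3, R6, (0, 3))

bar 0: v0=G3 v1=G4 v2=B4 v3=B4 downbeat M3
bar 1: v0=F3 v1=A3 v2=F4 v3=E4 downbeat M7
bar 2: v0=A3 v1=F4 v2=E4 v3=G4 downbeat m7
bar 3: v0=C4 v1=E4 v2=C5 v3=B4 downbeat M7
bar 4: v0=B3 v1=G4 v2=F4 v3=B4 downbeat P8
bar 5: v0=C4 v1=G4 v2=G4 v3=G4 downbeat P5
bar 6: v0=A3 v1=F4 v2=A4 v3=A4 downbeat P8
bar 7: v0=G3 v1=G4 v2=B4 v3=B4 downbeat M3
  -> R5 @ bar 0 tick 0 v(0, 2): opens on M3
  -> R5 @ bar 0 tick 0 v(0, 3): opens on M3
  -> R2 @ bar 1 tick 0 v(0, 2): G3/B4 M3 -> F3/F4 P8 similar
  -> R2 @ bar 1 tick 0 v(1, 3): G4/B4 M3 -> A3/E4 P5 similar
  -> R3 @ bar 1 tick 0 v(2, 3): F4 above E4
  -> R4 @ bar 1 tick 0 v(0, 3): F3/E4 M7 untreated
  -> R7 @ bar 1 tick 0 v(1,): G4->A3 leap 10st
  -> R7 @ bar 1 tick 0 v(2,): B4->F4 leap 6st
  -> R3 @ bar 1 tick 1 v(2, 3): F4 above E4
  -> R3 @ bar 1 tick 2 v(2, 3): F4 above E4
  -> R3 @ bar 1 tick 3 v(2, 3): F4 above E4
  -> R3 @ bar 2 tick 0 v(1, 2): F4 above E4
  -> R4 @ bar 2 tick 0 v(0, 3): A3/G4 m7 untreated
  -> R3 @ bar 2 tick 1 v(1, 2): F4 above E4
  -> R3 @ bar 2 tick 2 v(1, 2): F4 above E4
  -> R3 @ bar 2 tick 3 v(1, 2): F4 above E4
  -> R2 @ bar 3 tick 0 v(0, 2): A3/E4 P5 -> C4/C5 P8 similar
  -> R3 @ bar 3 tick 0 v(2, 3): C5 above B4
  -> R4 @ bar 3 tick 0 v(0, 3): C4/B4 M7 untreated
  -> R3 @ bar 3 tick 1 v(2, 3): C5 above B4
  -> R3 @ bar 3 tick 2 v(2, 3): C5 above B4
  -> R3 @ bar 3 tick 3 v(2, 3): C5 above B4
  -> R3 @ bar 4 tick 0 v(1, 2): G4 above F4
  -> R4 @ bar 4 tick 0 v(0, 2): B3/F4 TT untreated
  -> R3 @ bar 4 tick 1 v(1, 2): G4 above F4
  -> R3 @ bar 4 tick 2 v(1, 2): G4 above F4
  -> R3 @ bar 4 tick 3 v(1, 2): G4 above F4
  -> R2 @ bar 5 tick 0 v(0, 2): B3/F4 TT -> C4/G4 P5 similar
  -> R1 @ bar 6 tick 0 v(2, 3): G4/G4 P1 -> A4/A4 P1 similar
  -> R8 @ bar 6 tick 0 v(0, 2): penult P8 not 3rd/6th
  -> R8 @ bar 6 tick 0 v(0, 3): penult P8 not 3rd/6th
  -> R1 @ bar 7 tick 0 v(2, 3): A4/A4 P1 -> B4/B4 P1 similar
  -> R6 @ bar 7 tick 3 v(0, 2): closes on M3
  -> R6 @ bar 7 tick 3 v(0, 3): closes on M3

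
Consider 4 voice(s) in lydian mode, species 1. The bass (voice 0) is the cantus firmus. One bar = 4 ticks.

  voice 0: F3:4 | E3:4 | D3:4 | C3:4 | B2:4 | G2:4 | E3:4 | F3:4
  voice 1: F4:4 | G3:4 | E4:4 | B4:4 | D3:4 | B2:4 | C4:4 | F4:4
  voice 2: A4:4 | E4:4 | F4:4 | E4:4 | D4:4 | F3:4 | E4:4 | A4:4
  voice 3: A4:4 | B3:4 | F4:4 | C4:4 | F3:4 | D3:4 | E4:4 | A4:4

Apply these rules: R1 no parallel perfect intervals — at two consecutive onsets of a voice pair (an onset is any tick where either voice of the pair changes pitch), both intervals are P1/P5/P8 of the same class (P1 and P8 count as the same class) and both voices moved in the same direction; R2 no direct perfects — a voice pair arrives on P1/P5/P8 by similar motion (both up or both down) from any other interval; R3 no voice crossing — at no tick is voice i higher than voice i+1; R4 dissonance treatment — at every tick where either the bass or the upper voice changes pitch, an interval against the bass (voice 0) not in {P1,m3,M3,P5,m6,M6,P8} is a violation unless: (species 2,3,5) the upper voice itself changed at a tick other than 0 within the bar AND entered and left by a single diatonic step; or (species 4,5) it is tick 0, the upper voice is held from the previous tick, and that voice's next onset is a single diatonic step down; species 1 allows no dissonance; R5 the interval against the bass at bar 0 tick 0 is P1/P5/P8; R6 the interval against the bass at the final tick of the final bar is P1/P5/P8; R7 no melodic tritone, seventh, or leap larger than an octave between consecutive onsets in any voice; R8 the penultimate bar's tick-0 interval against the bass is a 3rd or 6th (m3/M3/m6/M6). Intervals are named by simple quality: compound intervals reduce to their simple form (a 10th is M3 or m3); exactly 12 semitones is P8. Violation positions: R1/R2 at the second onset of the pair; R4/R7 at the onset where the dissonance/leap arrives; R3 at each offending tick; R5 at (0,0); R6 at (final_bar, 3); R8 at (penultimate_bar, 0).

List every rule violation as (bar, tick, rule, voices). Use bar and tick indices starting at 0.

(0, 0, R5, (0, 2))
(0, 0, R5, (0, 3))
(1, 0, R2, (0, 2))
(1, 0, R2, (0, 3))
(1, 0, R3, (2, 3))
(1, 0, R7, (1,))
(1, 0, R7, (3,))
(1, 1, R3, (2, 3))
(1, 2, R3, (2, 3))
(1, 3, R3, (2, 3))
(2, 0, R2, (2, 3))
(2, 0, R4, (0, 1))
(2, 0, R7, (3,))
(3, 0, R2, (0, 3))
(3, 0, R3, (1, 2))
(3, 0, R3, (2, 3))
(3, 0, R4, (0, 1))
(3, 1, R3, (1, 2))
(3, 1, R3, (2, 3))
(3, 2, R3, (1, 2))
(3, 2, R3, (2, 3))
(3, 3, R3, (1, 2))
(3, 3, R3, (2, 3))
(4, 0, R2, (1, 2))
(4, 0, R3, (2, 3))
(4, 0, R4, (0, 3))
(4, 0, R7, (1,))
(4, 1, R3, (2, 3))
(4, 2, R3, (2, 3))
(4, 3, R3, (2, 3))
(5, 0, R2, (0, 3))
(5, 0, R3, (2, 3))
(5, 0, R4, (0, 2))
(5, 1, R3, (2, 3))
(5, 2, R3, (2, 3))
(5, 3, R3, (2, 3))
(6, 0, R2, (0, 2))
(6, 0, R2, (0, 3))
(6, 0, R2, (2, 3))
(6, 0, R7, (1,))
(6, 0, R7, (2,))
(6, 0, R7, (3,))
(6, 0, R8, (0, 2))
(6, 0, R8, (0, 3))
(7, 0, R1, (2, 3))
(7, 0, R2, (0, 1))
(7, 3, R6, (0, 2))
(7, 3, R6, (0, 3))

bar 0: v0=F3 v1=F4 v2=A4 v3=A4 downbeat M3
bar 1: v0=E3 v1=G3 v2=E4 v3=B3 downbeat P5
bar 2: v0=D3 v1=E4 v2=F4 v3=F4 downbeat m3
bar 3: v0=C3 v1=B4 v2=E4 v3=C4 downbeat P8
bar 4: v0=B2 v1=D3 v2=D4 v3=F3 downbeat TT
bar 5: v0=G2 v1=B2 v2=F3 v3=D3 downbeat P5
bar 6: v0=E3 v1=C4 v2=E4 v3=E4 downbeat P8
bar 7: v0=F3 v1=F4 v2=A4 v3=A4 downbeat M3
  -> R5 @ bar 0 tick 0 v(0, 2): opens on M3
  -> R5 @ bar 0 tick 0 v(0, 3): opens on M3
  -> R2 @ bar 1 tick 0 v(0, 2): F3/A4 M3 -> E3/E4 P8 similar
  -> R2 @ bar 1 tick 0 v(0, 3): F3/A4 M3 -> E3/B3 P5 similar
  -> R3 @ bar 1 tick 0 v(2, 3): E4 above B3
  -> R7 @ bar 1 tick 0 v(1,): F4->G3 leap 10st
  -> R7 @ bar 1 tick 0 v(3,): A4->B3 leap 10st
  -> R3 @ bar 1 tick 1 v(2, 3): E4 above B3
  -> R3 @ bar 1 tick 2 v(2, 3): E4 above B3
  -> R3 @ bar 1 tick 3 v(2, 3): E4 above B3
  -> R2 @ bar 2 tick 0 v(2, 3): E4/B3 P4 -> F4/F4 P1 similar
  -> R4 @ bar 2 tick 0 v(0, 1): D3/E4 M2 untreated
  -> R7 @ bar 2 tick 0 v(3,): B3->F4 leap 6st
  -> R2 @ bar 3 tick 0 v(0, 3): D3/F4 m3 -> C3/C4 P8 similar
  -> R3 @ bar 3 tick 0 v(1, 2): B4 above E4
  -> R3 @ bar 3 tick 0 v(2, 3): E4 above C4
  -> R4 @ bar 3 tick 0 v(0, 1): C3/B4 M7 untreated
  -> R3 @ bar 3 tick 1 v(1, 2): B4 above E4
  -> R3 @ bar 3 tick 1 v(2, 3): E4 above C4
  -> R3 @ bar 3 tick 2 v(1, 2): B4 above E4
  -> R3 @ bar 3 tick 2 v(2, 3): E4 above C4
  -> R3 @ bar 3 tick 3 v(1, 2): B4 above E4
  -> R3 @ bar 3 tick 3 v(2, 3): E4 above C4
  -> R2 @ bar 4 tick 0 v(1, 2): B4/E4 P5 -> D3/D4 P8 similar
  -> R3 @ bar 4 tick 0 v(2, 3): D4 above F3
  -> R4 @ bar 4 tick 0 v(0, 3): B2/F3 TT untreated
  -> R7 @ bar 4 tick 0 v(1,): B4->D3 leap 21st
  -> R3 @ bar 4 tick 1 v(2, 3): D4 above F3
  -> R3 @ bar 4 tick 2 v(2, 3): D4 above F3
  -> R3 @ bar 4 tick 3 v(2, 3): D4 above F3
  -> R2 @ bar 5 tick 0 v(0, 3): B2/F3 TT -> G2/D3 P5 similar
  -> R3 @ bar 5 tick 0 v(2, 3): F3 above D3
  -> R4 @ bar 5 tick 0 v(0, 2): G2/F3 m7 untreated
  -> R3 @ bar 5 tick 1 v(2, 3): F3 above D3
  -> R3 @ bar 5 tick 2 v(2, 3): F3 above D3
  -> R3 @ bar 5 tick 3 v(2, 3): F3 above D3
  -> R2 @ bar 6 tick 0 v(0, 2): G2/F3 m7 -> E3/E4 P8 similar
  -> R2 @ bar 6 tick 0 v(0, 3): G2/D3 P5 -> E3/E4 P8 similar
  -> R2 @ bar 6 tick 0 v(2, 3): F3/D3 m3 -> E4/E4 P1 similar
  -> R7 @ bar 6 tick 0 v(1,): B2->C4 leap 13st
  -> R7 @ bar 6 tick 0 v(2,): F3->E4 leap 11st
  -> R7 @ bar 6 tick 0 v(3,): D3->E4 leap 14st
  -> R8 @ bar 6 tick 0 v(0, 2): penult P8 not 3rd/6th
  -> R8 @ bar 6 tick 0 v(0, 3): penult P8 not 3rd/6th
  -> R1 @ bar 7 tick 0 v(2, 3): E4/E4 P1 -> A4/A4 P1 similar
  -> R2 @ bar 7 tick 0 v(0, 1): E3/C4 m6 -> F3/F4 P8 similar
  -> R6 @ bar 7 tick 3 v(0, 2): closes on M3
  -> R6 @ bar 7 tick 3 v(0, 3): closes on M3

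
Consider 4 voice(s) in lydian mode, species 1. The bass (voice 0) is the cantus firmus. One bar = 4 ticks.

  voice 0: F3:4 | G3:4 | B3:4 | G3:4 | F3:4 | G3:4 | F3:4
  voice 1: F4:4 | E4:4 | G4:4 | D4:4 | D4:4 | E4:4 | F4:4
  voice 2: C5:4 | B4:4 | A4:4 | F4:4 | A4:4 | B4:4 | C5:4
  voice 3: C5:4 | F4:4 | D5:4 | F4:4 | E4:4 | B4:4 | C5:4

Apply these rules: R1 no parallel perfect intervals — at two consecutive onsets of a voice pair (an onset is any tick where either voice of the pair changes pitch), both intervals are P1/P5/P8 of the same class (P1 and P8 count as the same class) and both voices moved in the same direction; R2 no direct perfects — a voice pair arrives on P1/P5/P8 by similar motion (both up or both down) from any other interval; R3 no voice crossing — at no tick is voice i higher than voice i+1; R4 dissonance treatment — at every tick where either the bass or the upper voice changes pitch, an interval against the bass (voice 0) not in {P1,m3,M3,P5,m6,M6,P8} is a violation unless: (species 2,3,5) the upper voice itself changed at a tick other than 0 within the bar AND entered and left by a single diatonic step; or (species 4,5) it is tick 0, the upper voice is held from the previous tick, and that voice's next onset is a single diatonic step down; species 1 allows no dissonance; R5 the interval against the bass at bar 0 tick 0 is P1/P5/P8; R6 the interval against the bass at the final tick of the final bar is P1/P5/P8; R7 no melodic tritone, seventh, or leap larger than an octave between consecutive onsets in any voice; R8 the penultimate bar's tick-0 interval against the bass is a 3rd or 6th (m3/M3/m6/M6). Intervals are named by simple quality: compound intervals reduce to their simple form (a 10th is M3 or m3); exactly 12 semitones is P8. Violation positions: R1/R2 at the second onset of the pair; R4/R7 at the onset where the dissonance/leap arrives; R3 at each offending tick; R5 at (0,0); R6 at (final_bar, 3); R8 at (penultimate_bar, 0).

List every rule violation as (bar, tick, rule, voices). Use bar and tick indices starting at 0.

bar 0: v0=F3 v1=F4 v2=C5 v3=C5 downbeat P5
bar 1: v0=G3 v1=E4 v2=B4 v3=F4 downbeat m7
bar 2: v0=B3 v1=G4 v2=A4 v3=D5 downbeat m3
bar 3: v0=G3 v1=D4 v2=F4 v3=F4 downbeat m7
bar 4: v0=F3 v1=D4 v2=A4 v3=E4 downbeat M7
bar 5: v0=G3 v1=E4 v2=B4 v3=B4 downbeat M3
bar 6: v0=F3 v1=F4 v2=C5 v3=C5 downbeat P5
  -> R1 @ bar 1 tick 0 v(1, 2): F4/C5 P5 -> E4/B4 P5 similar
  -> R3 @ bar 1 tick 0 v(2, 3): B4 above F4
  -> R4 @ bar 1 tick 0 v(0, 3): G3/F4 m7 untreated
  -> R3 @ bar 1 tick 1 v(2, 3): B4 above F4
  -> R3 @ bar 1 tick 2 v(2, 3): B4 above F4
  -> R3 @ bar 1 tick 3 v(2, 3): B4 above F4
  -> R2 @ bar 2 tick 0 v(1, 3): E4/F4 m2 -> G4/D5 P5 similar
  -> R4 @ bar 2 tick 0 v(0, 2): B3/A4 m7 untreated
  -> R2 @ bar 3 tick 0 v(0, 1): B3/G4 m6 -> G3/D4 P5 similar
  -> R2 @ bar 3 tick 0 v(2, 3): A4/D5 P4 -> F4/F4 P1 similar
  -> R4 @ bar 3 tick 0 v(0, 2): G3/F4 m7 untreated
  -> R4 @ bar 3 tick 0 v(0, 3): G3/F4 m7 untreated
  -> R3 @ bar 4 tick 0 v(2, 3): A4 above E4
  -> R4 @ bar 4 tick 0 v(0, 3): F3/E4 M7 untreated
  -> R3 @ bar 4 tick 1 v(2, 3): A4 above E4
  -> R3 @ bar 4 tick 2 v(2, 3): A4 above E4
  -> R3 @ bar 4 tick 3 v(2, 3): A4 above E4
  -> R1 @ bar 5 tick 0 v(1, 2): D4/A4 P5 -> E4/B4 P5 similar
  -> R2 @ bar 5 tick 0 v(1, 3): D4/E4 M2 -> E4/B4 P5 similar
  -> R2 @ bar 5 tick 0 v(2, 3): A4/E4 P4 -> B4/B4 P1 similar
  -> R1 @ bar 6 tick 0 v(1, 2): E4/B4 P5 -> F4/C5 P5 similar
  -> R1 @ bar 6 tick 0 v(1, 3): E4/B4 P5 -> F4/C5 P5 similar
  -> R1 @ bar 6 tick 0 v(2, 3): B4/B4 P1 -> C5/C5 P1 similar

(1, 0, R1, (1, 2))
(1, 0, R3, (2, 3))
(1, 0, R4, (0, 3))
(1, 1, R3, (2, 3))
(1, 2, R3, (2, 3))
(1, 3, R3, (2, 3))
(2, 0, R2, (1, 3))
(2, 0, R4, (0, 2))
(3, 0, R2, (0, 1))
(3, 0, R2, (2, 3))
(3, 0, R4, (0, 2))
(3, 0, R4, (0, 3))
(4, 0, R3, (2, 3))
(4, 0, R4, (0, 3))
(4, 1, R3, (2, 3))
(4, 2, R3, (2, 3))
(4, 3, R3, (2, 3))
(5, 0, R1, (1, 2))
(5, 0, R2, (1, 3))
(5, 0, R2, (2, 3))
(6, 0, R1, (1, 2))
(6, 0, R1, (1, 3))
(6, 0, R1, (2, 3))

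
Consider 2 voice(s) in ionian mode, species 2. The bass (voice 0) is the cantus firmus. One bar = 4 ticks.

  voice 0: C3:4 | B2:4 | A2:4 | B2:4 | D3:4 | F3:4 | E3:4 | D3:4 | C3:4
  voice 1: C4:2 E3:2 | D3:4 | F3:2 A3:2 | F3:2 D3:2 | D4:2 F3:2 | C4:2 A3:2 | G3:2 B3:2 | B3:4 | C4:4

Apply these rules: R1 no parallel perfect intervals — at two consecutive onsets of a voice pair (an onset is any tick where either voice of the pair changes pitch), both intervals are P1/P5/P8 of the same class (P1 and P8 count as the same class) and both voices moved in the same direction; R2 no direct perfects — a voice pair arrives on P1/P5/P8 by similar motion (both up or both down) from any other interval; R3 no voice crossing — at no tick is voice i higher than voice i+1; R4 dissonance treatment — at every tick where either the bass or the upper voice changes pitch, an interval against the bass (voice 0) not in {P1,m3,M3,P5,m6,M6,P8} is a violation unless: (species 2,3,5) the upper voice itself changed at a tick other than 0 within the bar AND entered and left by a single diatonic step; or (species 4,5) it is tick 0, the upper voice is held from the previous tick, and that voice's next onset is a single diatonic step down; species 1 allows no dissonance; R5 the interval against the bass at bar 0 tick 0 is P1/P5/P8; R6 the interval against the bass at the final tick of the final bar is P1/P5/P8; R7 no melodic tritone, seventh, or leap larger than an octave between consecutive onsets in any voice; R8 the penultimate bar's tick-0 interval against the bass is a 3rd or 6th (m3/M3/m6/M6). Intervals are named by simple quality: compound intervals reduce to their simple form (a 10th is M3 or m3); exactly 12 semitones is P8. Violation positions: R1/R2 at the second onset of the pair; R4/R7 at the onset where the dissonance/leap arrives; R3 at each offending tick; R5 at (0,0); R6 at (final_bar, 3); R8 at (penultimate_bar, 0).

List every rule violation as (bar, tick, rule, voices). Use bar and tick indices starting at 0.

(3, 0, R4, (0, 1))
(4, 0, R2, (0, 1))
(5, 0, R2, (0, 1))

bar 0: v0=C3 v1=C4 downbeat P8
bar 1: v0=B2 v1=D3 downbeat m3
bar 2: v0=A2 v1=F3 downbeat m6
bar 3: v0=B2 v1=F3 downbeat TT
bar 4: v0=D3 v1=D4 downbeat P8
bar 5: v0=F3 v1=C4 downbeat P5
bar 6: v0=E3 v1=G3 downbeat m3
bar 7: v0=D3 v1=B3 downbeat M6
bar 8: v0=C3 v1=C4 downbeat P8
  -> R4 @ bar 3 tick 0 v(0, 1): B2/F3 TT untreated
  -> R2 @ bar 4 tick 0 v(0, 1): B2/D3 m3 -> D3/D4 P8 similar
  -> R2 @ bar 5 tick 0 v(0, 1): D3/F3 m3 -> F3/C4 P5 similar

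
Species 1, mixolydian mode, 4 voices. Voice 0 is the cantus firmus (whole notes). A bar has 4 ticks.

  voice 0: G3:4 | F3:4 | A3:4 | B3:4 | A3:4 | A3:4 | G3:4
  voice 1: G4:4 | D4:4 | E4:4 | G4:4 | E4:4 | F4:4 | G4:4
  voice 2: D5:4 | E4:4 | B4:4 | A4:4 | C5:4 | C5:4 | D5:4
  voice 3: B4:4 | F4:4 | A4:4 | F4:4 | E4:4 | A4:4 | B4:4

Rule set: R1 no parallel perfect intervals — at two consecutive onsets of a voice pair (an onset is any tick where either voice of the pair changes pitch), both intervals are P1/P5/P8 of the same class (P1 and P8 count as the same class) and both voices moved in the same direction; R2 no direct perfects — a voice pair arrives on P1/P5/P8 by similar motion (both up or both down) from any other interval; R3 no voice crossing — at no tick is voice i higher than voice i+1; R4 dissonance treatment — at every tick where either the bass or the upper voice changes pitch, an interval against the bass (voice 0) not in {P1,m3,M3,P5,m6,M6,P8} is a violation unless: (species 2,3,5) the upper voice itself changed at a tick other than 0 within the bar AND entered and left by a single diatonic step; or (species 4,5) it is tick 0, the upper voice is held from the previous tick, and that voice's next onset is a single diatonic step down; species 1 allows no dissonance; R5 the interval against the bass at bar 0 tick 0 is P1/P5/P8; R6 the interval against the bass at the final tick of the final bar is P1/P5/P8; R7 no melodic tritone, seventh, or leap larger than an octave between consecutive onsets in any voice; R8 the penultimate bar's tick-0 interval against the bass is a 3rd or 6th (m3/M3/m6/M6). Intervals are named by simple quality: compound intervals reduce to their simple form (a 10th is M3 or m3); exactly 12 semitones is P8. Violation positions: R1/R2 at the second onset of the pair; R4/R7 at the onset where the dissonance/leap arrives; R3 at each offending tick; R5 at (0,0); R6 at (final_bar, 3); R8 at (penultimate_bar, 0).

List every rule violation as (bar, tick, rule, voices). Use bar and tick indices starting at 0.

bar 0: v0=G3 v1=G4 v2=D5 v3=B4 downbeat M3
bar 1: v0=F3 v1=D4 v2=E4 v3=F4 downbeat P8
bar 2: v0=A3 v1=E4 v2=B4 v3=A4 downbeat P8
bar 3: v0=B3 v1=G4 v2=A4 v3=F4 downbeat TT
bar 4: v0=A3 v1=E4 v2=C5 v3=E4 downbeat P5
bar 5: v0=A3 v1=F4 v2=C5 v3=A4 downbeat P8
bar 6: v0=G3 v1=G4 v2=D5 v3=B4 downbeat M3
  -> R3 @ bar 0 tick 0 v(2, 3): D5 above B4
  -> R5 @ bar 0 tick 0 v(0, 3): opens on M3
  -> R3 @ bar 0 tick 1 v(2, 3): D5 above B4
  -> R3 @ bar 0 tick 2 v(2, 3): D5 above B4
  -> R3 @ bar 0 tick 3 v(2, 3): D5 above B4
  -> R2 @ bar 1 tick 0 v(0, 3): G3/B4 M3 -> F3/F4 P8 similar
  -> R4 @ bar 1 tick 0 v(0, 2): F3/E4 M7 untreated
  -> R7 @ bar 1 tick 0 v(2,): D5->E4 leap 10st
  -> R7 @ bar 1 tick 0 v(3,): B4->F4 leap 6st
  -> R1 @ bar 2 tick 0 v(0, 3): F3/F4 P8 -> A3/A4 P8 similar
  -> R2 @ bar 2 tick 0 v(0, 1): F3/D4 M6 -> A3/E4 P5 similar
  -> R2 @ bar 2 tick 0 v(1, 2): D4/E4 M2 -> E4/B4 P5 similar
  -> R3 @ bar 2 tick 0 v(2, 3): B4 above A4
  -> R4 @ bar 2 tick 0 v(0, 2): A3/B4 M2 untreated
  -> R3 @ bar 2 tick 1 v(2, 3): B4 above A4
  -> R3 @ bar 2 tick 2 v(2, 3): B4 above A4
  -> R3 @ bar 2 tick 3 v(2, 3): B4 above A4
  -> R3 @ bar 3 tick 0 v(2, 3): A4 above F4
  -> R4 @ bar 3 tick 0 v(0, 2): B3/A4 m7 untreated
  -> R4 @ bar 3 tick 0 v(0, 3): B3/F4 TT untreated
  -> R3 @ bar 3 tick 1 v(2, 3): A4 above F4
  -> R3 @ bar 3 tick 2 v(2, 3): A4 above F4
  -> R3 @ bar 3 tick 3 v(2, 3): A4 above F4
  -> R2 @ bar 4 tick 0 v(0, 1): B3/G4 m6 -> A3/E4 P5 similar
  -> R2 @ bar 4 tick 0 v(0, 3): B3/F4 TT -> A3/E4 P5 similar
  -> R2 @ bar 4 tick 0 v(1, 3): G4/F4 M2 -> E4/E4 P1 similar
  -> R3 @ bar 4 tick 0 v(2, 3): C5 above E4
  -> R3 @ bar 4 tick 1 v(2, 3): C5 above E4
  -> R3 @ bar 4 tick 2 v(2, 3): C5 above E4
  -> R3 @ bar 4 tick 3 v(2, 3): C5 above E4
  -> R3 @ bar 5 tick 0 v(2, 3): C5 above A4
  -> R8 @ bar 5 tick 0 v(0, 3): penult P8 not 3rd/6th
  -> R3 @ bar 5 tick 1 v(2, 3): C5 above A4
  -> R3 @ bar 5 tick 2 v(2, 3): C5 above A4
  -> R3 @ bar 5 tick 3 v(2, 3): C5 above A4
  -> R1 @ bar 6 tick 0 v(1, 2): F4/C5 P5 -> G4/D5 P5 similar
  -> R3 @ bar 6 tick 0 v(2, 3): D5 above B4
  -> R3 @ bar 6 tick 1 v(2, 3): D5 above B4
  -> R3 @ bar 6 tick 2 v(2, 3): D5 above B4
  -> R3 @ bar 6 tick 3 v(2, 3): D5 above B4
  -> R6 @ bar 6 tick 3 v(0, 3): closes on M3

(0, 0, R3, (2, 3))
(0, 0, R5, (0, 3))
(0, 1, R3, (2, 3))
(0, 2, R3, (2, 3))
(0, 3, R3, (2, 3))
(1, 0, R2, (0, 3))
(1, 0, R4, (0, 2))
(1, 0, R7, (2,))
(1, 0, R7, (3,))
(2, 0, R1, (0, 3))
(2, 0, R2, (0, 1))
(2, 0, R2, (1, 2))
(2, 0, R3, (2, 3))
(2, 0, R4, (0, 2))
(2, 1, R3, (2, 3))
(2, 2, R3, (2, 3))
(2, 3, R3, (2, 3))
(3, 0, R3, (2, 3))
(3, 0, R4, (0, 2))
(3, 0, R4, (0, 3))
(3, 1, R3, (2, 3))
(3, 2, R3, (2, 3))
(3, 3, R3, (2, 3))
(4, 0, R2, (0, 1))
(4, 0, R2, (0, 3))
(4, 0, R2, (1, 3))
(4, 0, R3, (2, 3))
(4, 1, R3, (2, 3))
(4, 2, R3, (2, 3))
(4, 3, R3, (2, 3))
(5, 0, R3, (2, 3))
(5, 0, R8, (0, 3))
(5, 1, R3, (2, 3))
(5, 2, R3, (2, 3))
(5, 3, R3, (2, 3))
(6, 0, R1, (1, 2))
(6, 0, R3, (2, 3))
(6, 1, R3, (2, 3))
(6, 2, R3, (2, 3))
(6, 3, R3, (2, 3))
(6, 3, R6, (0, 3))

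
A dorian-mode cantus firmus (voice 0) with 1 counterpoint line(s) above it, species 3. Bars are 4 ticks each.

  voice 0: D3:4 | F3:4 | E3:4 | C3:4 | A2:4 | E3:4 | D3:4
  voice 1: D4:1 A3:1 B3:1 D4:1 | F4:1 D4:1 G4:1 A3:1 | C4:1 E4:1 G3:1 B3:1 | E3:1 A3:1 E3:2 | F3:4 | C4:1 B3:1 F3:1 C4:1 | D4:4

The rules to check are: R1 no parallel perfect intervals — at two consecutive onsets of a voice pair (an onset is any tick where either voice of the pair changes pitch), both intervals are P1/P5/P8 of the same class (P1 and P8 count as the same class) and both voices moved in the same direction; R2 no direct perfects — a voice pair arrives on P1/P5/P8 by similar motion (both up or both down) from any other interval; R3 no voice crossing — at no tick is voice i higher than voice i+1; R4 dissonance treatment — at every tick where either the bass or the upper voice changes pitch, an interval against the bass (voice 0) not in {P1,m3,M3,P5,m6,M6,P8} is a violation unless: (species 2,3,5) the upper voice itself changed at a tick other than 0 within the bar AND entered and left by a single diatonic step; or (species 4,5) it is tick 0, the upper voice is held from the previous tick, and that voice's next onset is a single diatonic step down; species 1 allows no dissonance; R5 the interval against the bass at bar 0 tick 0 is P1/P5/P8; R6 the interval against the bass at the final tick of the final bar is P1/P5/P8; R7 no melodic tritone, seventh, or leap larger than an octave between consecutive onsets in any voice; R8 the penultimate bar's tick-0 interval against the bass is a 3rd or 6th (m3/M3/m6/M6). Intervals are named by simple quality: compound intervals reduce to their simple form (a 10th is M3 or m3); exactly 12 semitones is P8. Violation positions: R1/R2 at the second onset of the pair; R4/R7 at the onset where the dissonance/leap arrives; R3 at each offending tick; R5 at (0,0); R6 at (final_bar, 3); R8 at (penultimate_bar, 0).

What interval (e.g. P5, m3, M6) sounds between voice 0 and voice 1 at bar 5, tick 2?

voice 0=E3 voice 1=F3 -> m2

m2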